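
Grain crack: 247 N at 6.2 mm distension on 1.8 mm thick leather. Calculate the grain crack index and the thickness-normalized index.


Crack index = 247 / 6.2 = 39.8 N/mm
Normalized = 39.8 / 1.8 = 22.1 N/mm per mm


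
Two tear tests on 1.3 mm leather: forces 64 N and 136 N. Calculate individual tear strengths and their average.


Tear 1 = 49.2 N/mm
Tear 2 = 104.6 N/mm
Average = 76.9 N/mm

Tear 1 = 64 / 1.3 = 49.2 N/mm
Tear 2 = 136 / 1.3 = 104.6 N/mm
Average = (49.2 + 104.6) / 2 = 76.9 N/mm


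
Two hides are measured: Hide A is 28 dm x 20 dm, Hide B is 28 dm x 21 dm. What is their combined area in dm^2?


Hide A area = 28 x 20 = 560 dm^2
Hide B area = 28 x 21 = 588 dm^2
Total = 560 + 588 = 1148 dm^2


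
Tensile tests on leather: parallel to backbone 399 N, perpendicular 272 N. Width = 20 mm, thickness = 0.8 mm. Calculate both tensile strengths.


Parallel = 24.94 N/mm^2
Perpendicular = 17.00 N/mm^2


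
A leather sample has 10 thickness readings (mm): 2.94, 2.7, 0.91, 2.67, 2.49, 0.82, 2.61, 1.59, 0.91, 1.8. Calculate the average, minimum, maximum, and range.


Average = 1.94 mm
Min = 0.82 mm
Max = 2.94 mm
Range = 2.12 mm

Sum = 19.44
Average = 19.44 / 10 = 1.94 mm
Minimum = 0.82 mm
Maximum = 2.94 mm
Range = 2.94 - 0.82 = 2.12 mm


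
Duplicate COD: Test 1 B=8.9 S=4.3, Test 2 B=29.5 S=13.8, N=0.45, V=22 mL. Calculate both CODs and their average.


COD1 = (8.9 - 4.3) x 0.45 x 8000 / 22 = 752.7 mg/L
COD2 = (29.5 - 13.8) x 0.45 x 8000 / 22 = 2569.1 mg/L
Average = (752.7 + 2569.1) / 2 = 1660.9 mg/L


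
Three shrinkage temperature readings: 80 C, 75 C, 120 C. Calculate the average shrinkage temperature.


Average = (80 + 75 + 120) / 3
Average = 275 / 3 = 91.7 C


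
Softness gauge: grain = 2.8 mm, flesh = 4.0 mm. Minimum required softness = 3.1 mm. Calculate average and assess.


Average softness = 3.40 mm
Meets requirement: Yes

Average = (2.8 + 4.0) / 2 = 3.40 mm
Minimum = 3.1 mm
Meets requirement: Yes


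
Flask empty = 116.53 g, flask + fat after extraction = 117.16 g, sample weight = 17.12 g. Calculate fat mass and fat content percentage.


Fat mass = 117.16 - 116.53 = 0.63 g
Fat% = 0.63 / 17.12 x 100 = 3.7%


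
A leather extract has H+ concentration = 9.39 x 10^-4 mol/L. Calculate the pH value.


pH = -log10[H+]
pH = -log10(9.39 x 10^-4) = 3.03


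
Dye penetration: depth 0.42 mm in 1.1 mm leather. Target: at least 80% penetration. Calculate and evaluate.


Penetration = 38.2%
Meets target: No

Penetration = 0.42 / 1.1 x 100 = 38.2%
Target: 80%
Meets target: No


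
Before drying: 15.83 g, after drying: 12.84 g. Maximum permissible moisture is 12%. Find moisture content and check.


Moisture content = 18.9%
Acceptable: No

MC = (15.83 - 12.84) / 15.83 x 100 = 18.9%
Maximum: 12%
Acceptable: No


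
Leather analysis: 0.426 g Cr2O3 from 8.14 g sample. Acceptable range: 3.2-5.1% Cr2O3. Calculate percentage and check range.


Cr2O3% = 0.426 / 8.14 x 100 = 5.23%
Acceptable range: 3.2 to 5.1%
Within range: No


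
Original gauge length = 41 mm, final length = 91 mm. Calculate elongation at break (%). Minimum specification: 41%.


Extension = 91 - 41 = 50 mm
Elongation = 50 / 41 x 100 = 122.0%
Minimum required: 41%
Meets specification: Yes


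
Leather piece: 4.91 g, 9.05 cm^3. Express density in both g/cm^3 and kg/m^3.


Density = 4.91 / 9.05 = 0.543 g/cm^3
Convert: 0.543 x 1000 = 543 kg/m^3


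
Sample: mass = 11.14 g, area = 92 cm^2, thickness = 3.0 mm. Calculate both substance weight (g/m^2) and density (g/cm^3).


SW = 11.14 / 92 x 10000 = 1210.9 g/m^2
Volume = 92 x 3.0 / 10 = 27.60 cm^3
Density = 11.14 / 27.60 = 0.404 g/cm^3


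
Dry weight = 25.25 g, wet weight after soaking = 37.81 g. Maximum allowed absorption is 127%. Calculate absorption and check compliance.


Absorption = 49.7%
Compliant: Yes

WA = (37.81 - 25.25) / 25.25 x 100 = 49.7%
Maximum allowed: 127%
Compliant: Yes


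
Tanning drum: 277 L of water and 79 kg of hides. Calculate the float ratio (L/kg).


Float ratio = water / hide weight
Ratio = 277 / 79 = 3.5


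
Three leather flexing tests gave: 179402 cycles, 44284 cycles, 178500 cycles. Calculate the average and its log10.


Average = (179402 + 44284 + 178500) / 3 = 134062 cycles
log10(134062) = 5.13


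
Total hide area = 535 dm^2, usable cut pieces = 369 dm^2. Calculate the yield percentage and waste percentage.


Yield = 69.0%
Waste = 31.0%


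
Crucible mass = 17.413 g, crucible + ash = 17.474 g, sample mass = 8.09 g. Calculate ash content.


Ash mass = 17.474 - 17.413 = 0.061 g
Ash% = 0.061 / 8.09 x 100 = 0.75%


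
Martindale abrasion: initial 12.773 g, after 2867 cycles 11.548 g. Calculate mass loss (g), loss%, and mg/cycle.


Loss = 12.773 - 11.548 = 1.225 g
Loss% = 1.225 / 12.773 x 100 = 9.59%
Rate = 1.225 / 2867 x 1000 = 0.427 mg/cycle


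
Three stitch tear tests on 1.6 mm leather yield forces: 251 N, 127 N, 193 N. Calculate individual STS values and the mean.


STS1 = 251 / 1.6 = 156.9 N/mm
STS2 = 127 / 1.6 = 79.4 N/mm
STS3 = 193 / 1.6 = 120.6 N/mm
Mean = (156.9 + 79.4 + 120.6) / 3 = 119.0 N/mm


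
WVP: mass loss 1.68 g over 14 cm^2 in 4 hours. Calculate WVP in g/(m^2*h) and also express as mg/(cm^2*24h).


WVP = 300.00 g/(m^2*h)
Daily rate = 720.00 mg/(cm^2*24h)


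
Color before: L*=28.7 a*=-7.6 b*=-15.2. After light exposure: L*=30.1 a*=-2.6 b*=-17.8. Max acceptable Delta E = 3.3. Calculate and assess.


Delta E = 5.81
Passes: No


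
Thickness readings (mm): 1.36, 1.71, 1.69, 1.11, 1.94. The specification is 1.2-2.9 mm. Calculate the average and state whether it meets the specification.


Sum = 7.81
Average = 7.81 / 5 = 1.56 mm
Specification range: 1.2 to 2.9 mm
Within spec: Yes


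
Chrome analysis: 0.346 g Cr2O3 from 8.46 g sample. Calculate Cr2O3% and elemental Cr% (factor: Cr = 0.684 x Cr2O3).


Cr2O3 = 4.09%
Cr = 2.80%

Cr2O3% = 0.346 / 8.46 x 100 = 4.09%
Cr% = 4.09 x 0.684 = 2.80%


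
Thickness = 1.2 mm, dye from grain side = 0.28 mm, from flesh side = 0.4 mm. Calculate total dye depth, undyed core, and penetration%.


Total dyed = 0.68 mm
Undyed core = 0.52 mm
Penetration = 56.7%


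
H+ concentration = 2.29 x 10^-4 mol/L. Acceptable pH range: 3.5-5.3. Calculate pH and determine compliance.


pH = -log10(2.29 x 10^-4) = 3.64
Range: 3.5 to 5.3
Compliant: Yes


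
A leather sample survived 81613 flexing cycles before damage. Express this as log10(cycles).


log10(81613) = 4.91


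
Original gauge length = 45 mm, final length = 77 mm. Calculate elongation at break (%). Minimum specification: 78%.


Extension = 77 - 45 = 32 mm
Elongation = 32 / 45 x 100 = 71.1%
Minimum required: 78%
Meets specification: No


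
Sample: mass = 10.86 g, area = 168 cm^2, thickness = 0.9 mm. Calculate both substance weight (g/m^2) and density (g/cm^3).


SW = 10.86 / 168 x 10000 = 646.4 g/m^2
Volume = 168 x 0.9 / 10 = 15.12 cm^3
Density = 10.86 / 15.12 = 0.718 g/cm^3


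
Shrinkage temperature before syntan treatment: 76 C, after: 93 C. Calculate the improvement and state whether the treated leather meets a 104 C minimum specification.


Improvement = 17 C
Meets 104 C spec: No

Improvement = 93 - 76 = 17 C
Spec check: 93 C >= 104 C? No


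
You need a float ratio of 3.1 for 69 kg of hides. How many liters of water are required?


213.9 L

Water = hide weight x target ratio
Water = 69 x 3.1 = 213.9 L


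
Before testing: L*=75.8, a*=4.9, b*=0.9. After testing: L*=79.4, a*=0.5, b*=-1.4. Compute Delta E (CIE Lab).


Delta E = 6.13


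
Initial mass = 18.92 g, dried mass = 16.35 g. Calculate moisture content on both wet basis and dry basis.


Moisture lost = 18.92 - 16.35 = 2.57 g
Wet basis MC = 2.57 / 18.92 x 100 = 13.6%
Dry basis MC = 2.57 / 16.35 x 100 = 15.7%


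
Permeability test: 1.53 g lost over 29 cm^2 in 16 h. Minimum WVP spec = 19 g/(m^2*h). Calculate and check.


WVP = 1.53 / (29 x 16) x 10000 = 32.97 g/(m^2*h)
Minimum: 19 g/(m^2*h)
Meets spec: Yes


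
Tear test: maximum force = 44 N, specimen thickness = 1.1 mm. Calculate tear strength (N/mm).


40.0 N/mm

Tear strength = force / thickness
Tear = 44 / 1.1 = 40.0 N/mm


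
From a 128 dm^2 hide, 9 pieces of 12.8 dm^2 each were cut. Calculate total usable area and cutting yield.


Usable area = 115.2 dm^2
Yield = 90.0%


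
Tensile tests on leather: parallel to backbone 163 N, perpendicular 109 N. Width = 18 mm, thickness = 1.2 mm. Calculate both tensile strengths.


Parallel = 7.55 N/mm^2
Perpendicular = 5.05 N/mm^2

Area = 18 x 1.2 = 21.6 mm^2
TS (parallel) = 163 / 21.6 = 7.55 N/mm^2
TS (perpendicular) = 109 / 21.6 = 5.05 N/mm^2


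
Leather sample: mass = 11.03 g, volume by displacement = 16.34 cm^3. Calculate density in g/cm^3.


Density = mass / volume
Density = 11.03 / 16.34 = 0.675 g/cm^3


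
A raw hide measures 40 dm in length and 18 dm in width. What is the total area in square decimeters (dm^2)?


720 dm^2

Area = length x width
Area = 40 x 18 = 720 dm^2


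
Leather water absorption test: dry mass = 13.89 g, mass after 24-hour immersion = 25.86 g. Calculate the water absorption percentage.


Water absorbed = 25.86 - 13.89 = 11.97 g
WA% = 11.97 / 13.89 x 100 = 86.2%


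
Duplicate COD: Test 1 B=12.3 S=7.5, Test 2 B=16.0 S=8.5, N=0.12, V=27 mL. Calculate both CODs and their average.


COD1 = 170.7 mg/L
COD2 = 266.7 mg/L
Average = 218.7 mg/L

COD1 = (12.3 - 7.5) x 0.12 x 8000 / 27 = 170.7 mg/L
COD2 = (16.0 - 8.5) x 0.12 x 8000 / 27 = 266.7 mg/L
Average = (170.7 + 266.7) / 2 = 218.7 mg/L


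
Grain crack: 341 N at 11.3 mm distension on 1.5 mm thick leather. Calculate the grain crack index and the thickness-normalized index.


Crack index = 30.2 N/mm
Normalized index = 20.1 N/mm per mm

Crack index = 341 / 11.3 = 30.2 N/mm
Normalized = 30.2 / 1.5 = 20.1 N/mm per mm


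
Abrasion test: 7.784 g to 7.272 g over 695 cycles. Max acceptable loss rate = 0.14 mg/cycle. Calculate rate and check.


Loss = 7.784 - 7.272 = 0.512 g
Rate = 0.512 g / 695 cycles x 1000 = 0.737 mg/cycle
Max = 0.14 mg/cycle
Passes: No


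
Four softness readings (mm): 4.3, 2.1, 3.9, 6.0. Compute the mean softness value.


4.08 mm

Sum = 4.3 + 2.1 + 3.9 + 6.0
Mean = 16.3 / 4 = 4.08 mm


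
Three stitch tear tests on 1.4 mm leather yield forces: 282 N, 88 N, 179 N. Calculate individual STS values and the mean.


STS1 = 201.4 N/mm
STS2 = 62.9 N/mm
STS3 = 127.9 N/mm
Mean = 130.7 N/mm


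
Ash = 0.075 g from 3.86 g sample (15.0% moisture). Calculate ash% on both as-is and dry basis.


As-is ash% = 0.075 / 3.86 x 100 = 1.94%
Dry mass = 3.86 x (100 - 15.0) / 100 = 3.281 g
Dry-basis ash% = 0.075 / 3.281 x 100 = 2.29%


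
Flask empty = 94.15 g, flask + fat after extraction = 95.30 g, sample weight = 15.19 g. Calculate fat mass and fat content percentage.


Fat mass = 1.15 g
Fat content = 7.6%

Fat mass = 95.30 - 94.15 = 1.15 g
Fat% = 1.15 / 15.19 x 100 = 7.6%


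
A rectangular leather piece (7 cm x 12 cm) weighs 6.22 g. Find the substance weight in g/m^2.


740.5 g/m^2


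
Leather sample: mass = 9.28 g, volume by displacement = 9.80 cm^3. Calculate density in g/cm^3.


0.947 g/cm^3

Density = mass / volume
Density = 9.28 / 9.80 = 0.947 g/cm^3


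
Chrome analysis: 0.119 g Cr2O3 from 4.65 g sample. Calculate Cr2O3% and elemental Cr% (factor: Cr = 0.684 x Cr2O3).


Cr2O3 = 2.56%
Cr = 1.75%

Cr2O3% = 0.119 / 4.65 x 100 = 2.56%
Cr% = 2.56 x 0.684 = 1.75%


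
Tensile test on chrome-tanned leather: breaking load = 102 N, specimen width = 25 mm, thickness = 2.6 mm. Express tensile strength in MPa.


1.57 MPa


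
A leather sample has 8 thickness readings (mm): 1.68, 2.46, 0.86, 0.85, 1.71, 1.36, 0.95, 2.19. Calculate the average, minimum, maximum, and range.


Average = 1.51 mm
Min = 0.85 mm
Max = 2.46 mm
Range = 1.61 mm


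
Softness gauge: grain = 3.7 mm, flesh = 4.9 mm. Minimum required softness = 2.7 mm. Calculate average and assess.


Average = (3.7 + 4.9) / 2 = 4.30 mm
Minimum = 2.7 mm
Meets requirement: Yes


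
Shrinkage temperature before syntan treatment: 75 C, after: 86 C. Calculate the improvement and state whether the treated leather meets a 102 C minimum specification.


Improvement = 86 - 75 = 11 C
Spec check: 86 C >= 102 C? No


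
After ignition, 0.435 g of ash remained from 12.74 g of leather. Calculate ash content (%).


Ash% = 0.435 / 12.74 x 100
Ash% = 3.41%


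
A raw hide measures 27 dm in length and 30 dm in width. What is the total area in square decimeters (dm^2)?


810 dm^2


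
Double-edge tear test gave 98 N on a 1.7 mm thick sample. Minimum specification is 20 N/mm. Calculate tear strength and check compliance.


Tear strength = 57.6 N/mm
Compliant: Yes

Tear strength = 98 / 1.7 = 57.6 N/mm
Required minimum = 20 N/mm
Compliant: Yes


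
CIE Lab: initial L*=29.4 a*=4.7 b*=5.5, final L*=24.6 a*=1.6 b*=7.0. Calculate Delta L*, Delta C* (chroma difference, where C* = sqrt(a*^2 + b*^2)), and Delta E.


Delta L* = 24.6 - 29.4 = -4.8
C1* = sqrt((4.7)^2 + (5.5)^2) = 7.235
C2* = sqrt((1.6)^2 + (7.0)^2) = 7.181
Delta C* = 7.181 - 7.235 = -0.05
Delta E = sqrt((-4.8)^2 + (-3.1)^2 + (1.5)^2) = 5.91


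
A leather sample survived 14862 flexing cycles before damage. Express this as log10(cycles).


4.17


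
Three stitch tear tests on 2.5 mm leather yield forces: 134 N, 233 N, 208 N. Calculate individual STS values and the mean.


STS1 = 134 / 2.5 = 53.6 N/mm
STS2 = 233 / 2.5 = 93.2 N/mm
STS3 = 208 / 2.5 = 83.2 N/mm
Mean = (53.6 + 93.2 + 83.2) / 3 = 76.7 N/mm


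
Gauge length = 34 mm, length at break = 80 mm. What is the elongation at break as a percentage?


Extension = 80 - 34 = 46 mm
Elongation = 46 / 34 x 100 = 135.3%


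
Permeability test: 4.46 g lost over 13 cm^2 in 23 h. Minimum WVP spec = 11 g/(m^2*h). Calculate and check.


WVP = 149.16 g/(m^2*h)
Meets specification: Yes

WVP = 4.46 / (13 x 23) x 10000 = 149.16 g/(m^2*h)
Minimum: 11 g/(m^2*h)
Meets spec: Yes


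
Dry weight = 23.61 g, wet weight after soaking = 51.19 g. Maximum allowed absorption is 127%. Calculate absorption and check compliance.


WA = (51.19 - 23.61) / 23.61 x 100 = 116.8%
Maximum allowed: 127%
Compliant: Yes


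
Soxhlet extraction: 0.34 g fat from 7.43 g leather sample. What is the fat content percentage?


4.6%

Fat content = 0.34 / 7.43 x 100
Fat = 4.6%


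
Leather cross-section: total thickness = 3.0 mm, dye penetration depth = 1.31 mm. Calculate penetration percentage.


Penetration% = 1.31 / 3.0 x 100
Penetration = 43.7%


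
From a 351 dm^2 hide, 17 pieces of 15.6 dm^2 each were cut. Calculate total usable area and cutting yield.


Total usable = 17 x 15.6 = 265.2 dm^2
Yield = 265.2 / 351 x 100 = 75.6%


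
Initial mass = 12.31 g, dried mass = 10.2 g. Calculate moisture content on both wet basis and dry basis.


Moisture lost = 12.31 - 10.2 = 2.11 g
Wet basis MC = 2.11 / 12.31 x 100 = 17.1%
Dry basis MC = 2.11 / 10.2 x 100 = 20.7%


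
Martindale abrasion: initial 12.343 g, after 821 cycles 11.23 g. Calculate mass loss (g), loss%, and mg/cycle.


Loss = 12.343 - 11.23 = 1.113 g
Loss% = 1.113 / 12.343 x 100 = 9.02%
Rate = 1.113 / 821 x 1000 = 1.356 mg/cycle


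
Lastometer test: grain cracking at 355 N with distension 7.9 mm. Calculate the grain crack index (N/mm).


44.9 N/mm

Grain crack index = force / distension
Index = 355 / 7.9 = 44.9 N/mm


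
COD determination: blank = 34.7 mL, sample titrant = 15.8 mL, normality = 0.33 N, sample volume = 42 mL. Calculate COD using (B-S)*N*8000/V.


COD = (34.7 - 15.8) x 0.33 x 8000 / 42
COD = 18.9 x 0.33 x 8000 / 42
COD = 1188.0 mg/L


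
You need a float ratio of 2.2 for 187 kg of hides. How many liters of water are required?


411.4 L


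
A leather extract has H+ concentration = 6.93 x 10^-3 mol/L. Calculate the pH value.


pH = 2.16

pH = -log10[H+]
pH = -log10(6.93 x 10^-3) = 2.16


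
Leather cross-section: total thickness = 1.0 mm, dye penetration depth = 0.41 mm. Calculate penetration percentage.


Penetration% = 0.41 / 1.0 x 100
Penetration = 41.0%


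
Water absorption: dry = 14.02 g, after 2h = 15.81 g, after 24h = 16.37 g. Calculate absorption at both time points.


WA (2h) = (15.81 - 14.02) / 14.02 x 100 = 12.8%
WA (24h) = (16.37 - 14.02) / 14.02 x 100 = 16.8%


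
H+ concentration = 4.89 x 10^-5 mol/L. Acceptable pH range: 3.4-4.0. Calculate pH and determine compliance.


pH = -log10(4.89 x 10^-5) = 4.31
Range: 3.4 to 4.0
Compliant: No


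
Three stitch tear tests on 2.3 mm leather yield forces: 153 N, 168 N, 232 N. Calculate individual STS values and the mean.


STS1 = 153 / 2.3 = 66.5 N/mm
STS2 = 168 / 2.3 = 73.0 N/mm
STS3 = 232 / 2.3 = 100.9 N/mm
Mean = (66.5 + 73.0 + 100.9) / 3 = 80.1 N/mm


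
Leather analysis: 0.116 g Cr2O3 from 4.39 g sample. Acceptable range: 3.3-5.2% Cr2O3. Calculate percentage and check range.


Cr2O3% = 0.116 / 4.39 x 100 = 2.64%
Acceptable range: 3.3 to 5.2%
Within range: No


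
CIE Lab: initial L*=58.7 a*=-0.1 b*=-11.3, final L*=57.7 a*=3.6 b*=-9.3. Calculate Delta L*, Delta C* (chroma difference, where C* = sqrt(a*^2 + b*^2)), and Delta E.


Delta L* = -1.0
Delta C* = -1.33
Delta E = 4.32

Delta L* = 57.7 - 58.7 = -1.0
C1* = sqrt((-0.1)^2 + (-11.3)^2) = 11.300
C2* = sqrt((3.6)^2 + (-9.3)^2) = 9.972
Delta C* = 9.972 - 11.300 = -1.33
Delta E = sqrt((-1.0)^2 + (3.7)^2 + (2.0)^2) = 4.32


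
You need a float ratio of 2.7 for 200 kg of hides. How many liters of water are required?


Water = hide weight x target ratio
Water = 200 x 2.7 = 540.0 L


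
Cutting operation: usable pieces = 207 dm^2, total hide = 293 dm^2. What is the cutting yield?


Yield = usable / total x 100
Yield = 207 / 293 x 100 = 70.6%


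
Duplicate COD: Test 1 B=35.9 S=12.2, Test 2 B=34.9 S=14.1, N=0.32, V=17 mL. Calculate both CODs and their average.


COD1 = 3568.9 mg/L
COD2 = 3132.2 mg/L
Average = 3350.6 mg/L

COD1 = (35.9 - 12.2) x 0.32 x 8000 / 17 = 3568.9 mg/L
COD2 = (34.9 - 14.1) x 0.32 x 8000 / 17 = 3132.2 mg/L
Average = (3568.9 + 3132.2) / 2 = 3350.6 mg/L


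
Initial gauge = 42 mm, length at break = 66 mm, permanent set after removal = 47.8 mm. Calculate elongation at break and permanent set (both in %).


Elongation at break = 57.1%
Permanent set = 13.8%


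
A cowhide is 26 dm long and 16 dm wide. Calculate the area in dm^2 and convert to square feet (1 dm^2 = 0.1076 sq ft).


Area = 26 x 16 = 416 dm^2
Conversion: 416 x 0.1076 = 44.76 sq ft


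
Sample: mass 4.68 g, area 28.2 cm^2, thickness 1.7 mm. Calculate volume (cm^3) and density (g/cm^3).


Thickness in cm = 1.7 / 10 = 0.17 cm
Volume = 28.2 x 0.17 = 4.794 cm^3
Density = 4.68 / 4.794 = 0.976 g/cm^3


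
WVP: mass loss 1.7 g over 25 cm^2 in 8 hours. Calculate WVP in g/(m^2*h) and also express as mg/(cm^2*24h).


WVP = 1.7 / (25 x 8) x 10000 = 85.00 g/(m^2*h)
Mass loss in mg = 1.7 x 1000 = 1700 mg
Per cm^2 per 24h in mg: 1700 x 24 / (25 x 8) = 40800 / 200 = 204.00 mg/(cm^2*24h)


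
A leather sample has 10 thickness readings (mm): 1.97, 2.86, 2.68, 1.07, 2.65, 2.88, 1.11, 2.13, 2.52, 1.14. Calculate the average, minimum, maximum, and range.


Sum = 21.01
Average = 21.01 / 10 = 2.10 mm
Minimum = 1.07 mm
Maximum = 2.88 mm
Range = 2.88 - 1.07 = 1.81 mm


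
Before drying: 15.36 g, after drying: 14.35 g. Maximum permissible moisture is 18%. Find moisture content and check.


MC = (15.36 - 14.35) / 15.36 x 100 = 6.6%
Maximum: 18%
Acceptable: Yes


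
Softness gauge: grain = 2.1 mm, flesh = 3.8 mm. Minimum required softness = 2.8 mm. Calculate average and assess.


Average = (2.1 + 3.8) / 2 = 2.95 mm
Minimum = 2.8 mm
Meets requirement: Yes


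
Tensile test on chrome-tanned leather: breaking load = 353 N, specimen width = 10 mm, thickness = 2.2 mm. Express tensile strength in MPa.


16.05 MPa


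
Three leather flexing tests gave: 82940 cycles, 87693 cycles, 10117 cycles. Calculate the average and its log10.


Average = (82940 + 87693 + 10117) / 3 = 60250 cycles
log10(60250) = 4.78


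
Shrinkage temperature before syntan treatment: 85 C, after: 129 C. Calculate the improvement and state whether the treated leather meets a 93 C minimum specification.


Improvement = 129 - 85 = 44 C
Spec check: 129 C >= 93 C? Yes


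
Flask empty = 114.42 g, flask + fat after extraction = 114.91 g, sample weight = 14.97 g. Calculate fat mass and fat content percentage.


Fat mass = 0.49 g
Fat content = 3.3%


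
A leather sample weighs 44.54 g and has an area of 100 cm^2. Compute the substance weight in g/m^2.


4454.0 g/m^2


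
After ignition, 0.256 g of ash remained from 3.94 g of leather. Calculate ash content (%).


6.50%

Ash% = 0.256 / 3.94 x 100
Ash% = 6.50%


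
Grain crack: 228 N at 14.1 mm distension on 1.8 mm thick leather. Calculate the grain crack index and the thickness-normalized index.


Crack index = 228 / 14.1 = 16.2 N/mm
Normalized = 16.2 / 1.8 = 9.0 N/mm per mm


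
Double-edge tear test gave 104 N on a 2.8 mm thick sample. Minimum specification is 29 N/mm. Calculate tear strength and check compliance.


Tear strength = 104 / 2.8 = 37.1 N/mm
Required minimum = 29 N/mm
Compliant: Yes


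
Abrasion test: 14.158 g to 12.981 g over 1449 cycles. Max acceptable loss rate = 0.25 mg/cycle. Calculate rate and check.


Rate = 0.812 mg/cycle
Passes: No

Loss = 14.158 - 12.981 = 1.177 g
Rate = 1.177 g / 1449 cycles x 1000 = 0.812 mg/cycle
Max = 0.25 mg/cycle
Passes: No


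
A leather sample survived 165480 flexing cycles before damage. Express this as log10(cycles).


5.22

log10(165480) = 5.22


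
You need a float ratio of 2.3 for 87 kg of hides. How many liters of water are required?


Water = hide weight x target ratio
Water = 87 x 2.3 = 200.1 L


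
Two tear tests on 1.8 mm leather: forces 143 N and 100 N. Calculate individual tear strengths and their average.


Tear 1 = 79.4 N/mm
Tear 2 = 55.6 N/mm
Average = 67.5 N/mm

Tear 1 = 143 / 1.8 = 79.4 N/mm
Tear 2 = 100 / 1.8 = 55.6 N/mm
Average = (79.4 + 55.6) / 2 = 67.5 N/mm


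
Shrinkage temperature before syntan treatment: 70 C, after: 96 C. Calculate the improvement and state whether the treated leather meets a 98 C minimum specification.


Improvement = 26 C
Meets 98 C spec: No

Improvement = 96 - 70 = 26 C
Spec check: 96 C >= 98 C? No


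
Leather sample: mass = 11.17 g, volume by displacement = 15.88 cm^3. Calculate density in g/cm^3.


0.703 g/cm^3

Density = mass / volume
Density = 11.17 / 15.88 = 0.703 g/cm^3


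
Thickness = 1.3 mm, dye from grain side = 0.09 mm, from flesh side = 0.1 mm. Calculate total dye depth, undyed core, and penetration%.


Total dyed = 0.19 mm
Undyed core = 1.11 mm
Penetration = 14.6%


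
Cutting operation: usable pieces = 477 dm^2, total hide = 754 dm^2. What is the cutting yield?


63.3%

Yield = usable / total x 100
Yield = 477 / 754 x 100 = 63.3%


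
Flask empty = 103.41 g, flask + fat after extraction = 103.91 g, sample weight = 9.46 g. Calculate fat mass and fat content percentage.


Fat mass = 103.91 - 103.41 = 0.50 g
Fat% = 0.50 / 9.46 x 100 = 5.3%


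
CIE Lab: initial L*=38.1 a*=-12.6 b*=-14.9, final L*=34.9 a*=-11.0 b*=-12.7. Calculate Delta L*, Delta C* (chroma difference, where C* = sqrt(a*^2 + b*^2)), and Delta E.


Delta L* = -3.2
Delta C* = -2.71
Delta E = 4.20

Delta L* = 34.9 - 38.1 = -3.2
C1* = sqrt((-12.6)^2 + (-14.9)^2) = 19.513
C2* = sqrt((-11.0)^2 + (-12.7)^2) = 16.801
Delta C* = 16.801 - 19.513 = -2.71
Delta E = sqrt((-3.2)^2 + (1.6)^2 + (2.2)^2) = 4.20


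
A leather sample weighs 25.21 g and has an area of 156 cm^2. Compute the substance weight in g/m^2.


Substance weight = mass / area x 10000
SW = 25.21 / 156 x 10000
SW = 1616.0 g/m^2


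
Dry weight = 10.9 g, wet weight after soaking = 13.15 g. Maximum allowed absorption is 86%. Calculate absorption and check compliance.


Absorption = 20.6%
Compliant: Yes


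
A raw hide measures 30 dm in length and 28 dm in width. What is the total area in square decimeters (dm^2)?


Area = length x width
Area = 30 x 28 = 840 dm^2


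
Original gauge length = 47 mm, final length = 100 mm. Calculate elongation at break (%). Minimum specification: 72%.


Elongation = 112.8%
Meets spec: Yes

Extension = 100 - 47 = 53 mm
Elongation = 53 / 47 x 100 = 112.8%
Minimum required: 72%
Meets specification: Yes


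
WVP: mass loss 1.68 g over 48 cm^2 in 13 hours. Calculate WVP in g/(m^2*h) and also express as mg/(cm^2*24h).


WVP = 26.92 g/(m^2*h)
Daily rate = 64.62 mg/(cm^2*24h)


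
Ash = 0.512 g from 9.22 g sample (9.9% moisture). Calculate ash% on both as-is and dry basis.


As-is ash% = 0.512 / 9.22 x 100 = 5.55%
Dry mass = 9.22 x (100 - 9.9) / 100 = 8.30722 g
Dry-basis ash% = 0.512 / 8.30722 x 100 = 6.16%


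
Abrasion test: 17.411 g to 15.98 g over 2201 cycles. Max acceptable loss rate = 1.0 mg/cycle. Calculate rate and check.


Rate = 0.650 mg/cycle
Passes: Yes

Loss = 17.411 - 15.98 = 1.431 g
Rate = 1.431 g / 2201 cycles x 1000 = 0.650 mg/cycle
Max = 1.0 mg/cycle
Passes: Yes


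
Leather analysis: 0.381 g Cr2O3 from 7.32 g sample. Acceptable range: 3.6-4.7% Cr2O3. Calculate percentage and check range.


Cr2O3% = 0.381 / 7.32 x 100 = 5.20%
Acceptable range: 3.6 to 4.7%
Within range: No


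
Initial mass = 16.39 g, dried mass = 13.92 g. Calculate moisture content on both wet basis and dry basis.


Wet basis = 15.1%
Dry basis = 17.7%


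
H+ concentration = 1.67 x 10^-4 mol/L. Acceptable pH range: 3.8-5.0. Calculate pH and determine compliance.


pH = 3.78
Compliant: No

pH = -log10(1.67 x 10^-4) = 3.78
Range: 3.8 to 5.0
Compliant: No


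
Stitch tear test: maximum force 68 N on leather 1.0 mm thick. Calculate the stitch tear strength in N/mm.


68.0 N/mm

Stitch tear strength = force / thickness
STS = 68 / 1.0 = 68.0 N/mm


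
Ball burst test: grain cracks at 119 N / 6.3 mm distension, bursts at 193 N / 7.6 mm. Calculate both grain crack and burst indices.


Crack index = 119 / 6.3 = 18.9 N/mm
Burst index = 193 / 7.6 = 25.4 N/mm


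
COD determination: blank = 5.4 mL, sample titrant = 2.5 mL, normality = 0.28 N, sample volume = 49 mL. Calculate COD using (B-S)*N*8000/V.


132.6 mg/L

COD = (5.4 - 2.5) x 0.28 x 8000 / 49
COD = 2.9 x 0.28 x 8000 / 49
COD = 132.6 mg/L


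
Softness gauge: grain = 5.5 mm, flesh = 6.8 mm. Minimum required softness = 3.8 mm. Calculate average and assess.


Average = (5.5 + 6.8) / 2 = 6.15 mm
Minimum = 3.8 mm
Meets requirement: Yes


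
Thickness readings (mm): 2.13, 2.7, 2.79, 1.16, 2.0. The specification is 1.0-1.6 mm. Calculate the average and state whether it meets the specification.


Average = 2.16 mm
Within specification: No

Sum = 10.78
Average = 10.78 / 5 = 2.16 mm
Specification range: 1.0 to 1.6 mm
Within spec: No


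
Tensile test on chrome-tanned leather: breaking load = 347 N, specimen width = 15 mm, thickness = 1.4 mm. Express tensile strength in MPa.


Cross-section = 15 x 1.4 = 21.0 mm^2
TS = 347 / 21.0 = 16.52 MPa
(1 N/mm^2 = 1 MPa)


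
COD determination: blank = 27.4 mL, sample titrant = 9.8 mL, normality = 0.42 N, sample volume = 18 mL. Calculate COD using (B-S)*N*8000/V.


COD = (27.4 - 9.8) x 0.42 x 8000 / 18
COD = 17.6 x 0.42 x 8000 / 18
COD = 3285.3 mg/L


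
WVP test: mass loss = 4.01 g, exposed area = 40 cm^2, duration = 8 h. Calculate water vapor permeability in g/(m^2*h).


WVP = mass_loss / (area x time) x 10000
WVP = 4.01 / (40 x 8) x 10000
WVP = 4.01 / 320 x 10000 = 125.31 g/(m^2*h)


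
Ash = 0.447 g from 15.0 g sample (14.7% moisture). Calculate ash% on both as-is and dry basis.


As-is ash% = 0.447 / 15.0 x 100 = 2.98%
Dry mass = 15.0 x (100 - 14.7) / 100 = 12.795 g
Dry-basis ash% = 0.447 / 12.795 x 100 = 3.49%


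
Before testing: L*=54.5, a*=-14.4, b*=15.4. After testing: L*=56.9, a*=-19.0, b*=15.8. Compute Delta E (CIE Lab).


dL = 56.9 - 54.5 = 2.4
da = -19.0 - (-14.4) = -4.6
db = 15.8 - 15.4 = 0.4
dE = sqrt((2.4)^2 + (-4.6)^2 + (0.4)^2) = 5.20


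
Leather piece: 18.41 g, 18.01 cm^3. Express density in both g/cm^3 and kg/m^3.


1.022 g/cm^3
1022 kg/m^3


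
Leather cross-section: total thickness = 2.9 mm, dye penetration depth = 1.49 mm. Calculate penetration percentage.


Penetration% = 1.49 / 2.9 x 100
Penetration = 51.4%


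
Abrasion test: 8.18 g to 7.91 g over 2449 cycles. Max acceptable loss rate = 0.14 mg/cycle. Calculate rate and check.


Rate = 0.110 mg/cycle
Passes: Yes

Loss = 8.18 - 7.91 = 0.270 g
Rate = 0.270 g / 2449 cycles x 1000 = 0.110 mg/cycle
Max = 0.14 mg/cycle
Passes: Yes


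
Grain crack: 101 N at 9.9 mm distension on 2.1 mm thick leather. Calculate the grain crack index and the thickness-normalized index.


Crack index = 10.2 N/mm
Normalized index = 4.9 N/mm per mm


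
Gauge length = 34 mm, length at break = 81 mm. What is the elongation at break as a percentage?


Extension = 81 - 34 = 47 mm
Elongation = 47 / 34 x 100 = 138.2%


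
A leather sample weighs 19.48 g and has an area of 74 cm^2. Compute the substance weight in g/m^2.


2632.4 g/m^2


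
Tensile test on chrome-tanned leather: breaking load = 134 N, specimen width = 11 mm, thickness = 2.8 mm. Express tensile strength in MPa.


4.35 MPa


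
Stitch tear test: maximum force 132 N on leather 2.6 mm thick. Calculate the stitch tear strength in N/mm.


Stitch tear strength = force / thickness
STS = 132 / 2.6 = 50.8 N/mm


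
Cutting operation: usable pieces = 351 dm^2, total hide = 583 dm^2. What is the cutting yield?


Yield = usable / total x 100
Yield = 351 / 583 x 100 = 60.2%


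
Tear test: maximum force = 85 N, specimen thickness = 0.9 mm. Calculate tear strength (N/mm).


94.4 N/mm

Tear strength = force / thickness
Tear = 85 / 0.9 = 94.4 N/mm


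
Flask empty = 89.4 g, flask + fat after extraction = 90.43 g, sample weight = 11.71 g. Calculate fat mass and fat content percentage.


Fat mass = 90.43 - 89.4 = 1.03 g
Fat% = 1.03 / 11.71 x 100 = 8.8%


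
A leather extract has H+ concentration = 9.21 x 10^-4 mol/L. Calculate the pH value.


pH = 3.04


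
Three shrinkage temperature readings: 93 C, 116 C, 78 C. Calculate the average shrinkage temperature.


95.7 C


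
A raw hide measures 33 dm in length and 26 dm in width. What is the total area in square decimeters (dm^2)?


858 dm^2


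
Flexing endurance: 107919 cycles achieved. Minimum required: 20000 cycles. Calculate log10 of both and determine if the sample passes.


log10(107919) = 5.03
log10(20000) = 4.30
Passes: Yes


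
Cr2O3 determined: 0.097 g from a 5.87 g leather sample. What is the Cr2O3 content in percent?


Cr2O3% = 0.097 / 5.87 x 100
Cr2O3% = 1.65%


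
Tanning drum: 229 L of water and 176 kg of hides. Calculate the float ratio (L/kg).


Float ratio = water / hide weight
Ratio = 229 / 176 = 1.3


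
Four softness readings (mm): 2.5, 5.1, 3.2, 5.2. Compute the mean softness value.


Sum = 2.5 + 5.1 + 3.2 + 5.2
Mean = 16.0 / 4 = 4.00 mm


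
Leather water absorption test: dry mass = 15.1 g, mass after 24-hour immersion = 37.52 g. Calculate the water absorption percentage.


Water absorbed = 37.52 - 15.1 = 22.42 g
WA% = 22.42 / 15.1 x 100 = 148.5%


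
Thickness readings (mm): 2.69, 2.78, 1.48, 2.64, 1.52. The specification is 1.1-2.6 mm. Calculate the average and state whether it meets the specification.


Sum = 11.11
Average = 11.11 / 5 = 2.22 mm
Specification range: 1.1 to 2.6 mm
Within spec: Yes


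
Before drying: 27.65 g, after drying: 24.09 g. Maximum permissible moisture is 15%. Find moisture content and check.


Moisture content = 12.9%
Acceptable: Yes

MC = (27.65 - 24.09) / 27.65 x 100 = 12.9%
Maximum: 15%
Acceptable: Yes


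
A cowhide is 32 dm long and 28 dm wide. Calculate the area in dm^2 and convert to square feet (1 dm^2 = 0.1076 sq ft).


Area = 32 x 28 = 896 dm^2
Conversion: 896 x 0.1076 = 96.41 sq ft


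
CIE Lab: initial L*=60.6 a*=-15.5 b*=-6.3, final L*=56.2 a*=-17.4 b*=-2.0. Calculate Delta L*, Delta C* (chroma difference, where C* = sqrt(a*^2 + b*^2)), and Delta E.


Delta L* = -4.4
Delta C* = 0.78
Delta E = 6.44


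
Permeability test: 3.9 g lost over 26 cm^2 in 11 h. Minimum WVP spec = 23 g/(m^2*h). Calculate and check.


WVP = 136.36 g/(m^2*h)
Meets specification: Yes

WVP = 3.9 / (26 x 11) x 10000 = 136.36 g/(m^2*h)
Minimum: 23 g/(m^2*h)
Meets spec: Yes


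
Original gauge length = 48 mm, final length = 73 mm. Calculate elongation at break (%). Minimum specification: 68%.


Elongation = 52.1%
Meets spec: No


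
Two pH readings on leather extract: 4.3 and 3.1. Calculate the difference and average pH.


Difference = |4.3 - 3.1| = 1.2
Average = (4.3 + 3.1) / 2 = 3.70


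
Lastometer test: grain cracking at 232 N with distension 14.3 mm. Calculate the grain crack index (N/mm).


Grain crack index = force / distension
Index = 232 / 14.3 = 16.2 N/mm


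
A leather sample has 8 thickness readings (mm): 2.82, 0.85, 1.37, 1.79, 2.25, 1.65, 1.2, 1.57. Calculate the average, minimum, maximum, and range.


Average = 1.69 mm
Min = 0.85 mm
Max = 2.82 mm
Range = 1.97 mm

Sum = 13.50
Average = 13.50 / 8 = 1.69 mm
Minimum = 0.85 mm
Maximum = 2.82 mm
Range = 2.82 - 0.85 = 1.97 mm


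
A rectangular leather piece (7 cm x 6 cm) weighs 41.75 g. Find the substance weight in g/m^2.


Area = 7 x 6 = 42 cm^2
SW = 41.75 / 42 x 10000 = 9940.5 g/m^2


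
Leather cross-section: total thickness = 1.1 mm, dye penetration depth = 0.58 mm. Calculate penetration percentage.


Penetration% = 0.58 / 1.1 x 100
Penetration = 52.7%


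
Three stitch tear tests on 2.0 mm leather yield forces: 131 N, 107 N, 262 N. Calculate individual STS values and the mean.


STS1 = 131 / 2.0 = 65.5 N/mm
STS2 = 107 / 2.0 = 53.5 N/mm
STS3 = 262 / 2.0 = 131.0 N/mm
Mean = (65.5 + 53.5 + 131.0) / 3 = 83.3 N/mm


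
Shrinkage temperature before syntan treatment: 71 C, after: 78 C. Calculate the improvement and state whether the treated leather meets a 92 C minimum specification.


Improvement = 7 C
Meets 92 C spec: No

Improvement = 78 - 71 = 7 C
Spec check: 78 C >= 92 C? No


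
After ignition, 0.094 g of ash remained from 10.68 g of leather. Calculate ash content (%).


Ash% = 0.094 / 10.68 x 100
Ash% = 0.88%


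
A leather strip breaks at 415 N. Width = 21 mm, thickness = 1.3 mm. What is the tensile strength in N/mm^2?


15.20 N/mm^2


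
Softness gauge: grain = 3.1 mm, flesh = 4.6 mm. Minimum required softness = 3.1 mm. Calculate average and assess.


Average = (3.1 + 4.6) / 2 = 3.85 mm
Minimum = 3.1 mm
Meets requirement: Yes


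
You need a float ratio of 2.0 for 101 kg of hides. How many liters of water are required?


Water = hide weight x target ratio
Water = 101 x 2.0 = 202.0 L


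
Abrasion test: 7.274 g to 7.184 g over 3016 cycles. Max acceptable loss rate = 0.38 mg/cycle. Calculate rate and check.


Rate = 0.030 mg/cycle
Passes: Yes

Loss = 7.274 - 7.184 = 0.090 g
Rate = 0.090 g / 3016 cycles x 1000 = 0.030 mg/cycle
Max = 0.38 mg/cycle
Passes: Yes


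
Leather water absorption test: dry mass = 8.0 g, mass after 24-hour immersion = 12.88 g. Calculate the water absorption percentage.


61.0%

Water absorbed = 12.88 - 8.0 = 4.88 g
WA% = 4.88 / 8.0 x 100 = 61.0%


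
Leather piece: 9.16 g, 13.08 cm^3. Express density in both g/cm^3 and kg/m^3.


Density = 9.16 / 13.08 = 0.700 g/cm^3
Convert: 0.700 x 1000 = 700 kg/m^3


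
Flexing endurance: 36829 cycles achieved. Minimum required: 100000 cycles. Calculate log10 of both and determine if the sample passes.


log10(36829) = 4.57
log10(100000) = 5.00
Passes: No


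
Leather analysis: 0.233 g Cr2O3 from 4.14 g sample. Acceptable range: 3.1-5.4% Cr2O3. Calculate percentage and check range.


Cr2O3% = 0.233 / 4.14 x 100 = 5.63%
Acceptable range: 3.1 to 5.4%
Within range: No


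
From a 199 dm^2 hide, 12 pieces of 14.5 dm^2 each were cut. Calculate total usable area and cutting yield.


Total usable = 12 x 14.5 = 174.0 dm^2
Yield = 174.0 / 199 x 100 = 87.4%


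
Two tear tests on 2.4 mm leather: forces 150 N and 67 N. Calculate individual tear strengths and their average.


Tear 1 = 62.5 N/mm
Tear 2 = 27.9 N/mm
Average = 45.2 N/mm

Tear 1 = 150 / 2.4 = 62.5 N/mm
Tear 2 = 67 / 2.4 = 27.9 N/mm
Average = (62.5 + 27.9) / 2 = 45.2 N/mm


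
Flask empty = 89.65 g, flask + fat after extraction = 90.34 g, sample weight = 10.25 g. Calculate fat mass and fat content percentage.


Fat mass = 0.69 g
Fat content = 6.7%

Fat mass = 90.34 - 89.65 = 0.69 g
Fat% = 0.69 / 10.25 x 100 = 6.7%


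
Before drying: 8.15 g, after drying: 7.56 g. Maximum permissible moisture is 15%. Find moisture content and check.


Moisture content = 7.2%
Acceptable: Yes

MC = (8.15 - 7.56) / 8.15 x 100 = 7.2%
Maximum: 15%
Acceptable: Yes


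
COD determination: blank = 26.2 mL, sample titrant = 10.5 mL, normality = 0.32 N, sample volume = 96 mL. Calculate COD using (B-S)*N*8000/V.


COD = (26.2 - 10.5) x 0.32 x 8000 / 96
COD = 15.7 x 0.32 x 8000 / 96
COD = 418.7 mg/L


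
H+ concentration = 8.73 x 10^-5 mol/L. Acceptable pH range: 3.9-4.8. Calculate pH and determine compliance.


pH = -log10(8.73 x 10^-5) = 4.06
Range: 3.9 to 4.8
Compliant: Yes


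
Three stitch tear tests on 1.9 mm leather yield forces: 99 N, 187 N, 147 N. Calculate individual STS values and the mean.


STS1 = 52.1 N/mm
STS2 = 98.4 N/mm
STS3 = 77.4 N/mm
Mean = 76.0 N/mm

STS1 = 99 / 1.9 = 52.1 N/mm
STS2 = 187 / 1.9 = 98.4 N/mm
STS3 = 147 / 1.9 = 77.4 N/mm
Mean = (52.1 + 98.4 + 77.4) / 3 = 76.0 N/mm


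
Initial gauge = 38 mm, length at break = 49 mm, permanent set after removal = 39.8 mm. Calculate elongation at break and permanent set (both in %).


Elongation at break = 28.9%
Permanent set = 4.7%

Elongation at break = (49 - 38) / 38 x 100 = 28.9%
Permanent set = (39.8 - 38) / 38 x 100 = 4.7%


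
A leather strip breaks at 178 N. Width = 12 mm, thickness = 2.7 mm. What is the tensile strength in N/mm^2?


Cross-sectional area = 12 x 2.7 = 32.4 mm^2
Tensile strength = 178 / 32.4 = 5.49 N/mm^2


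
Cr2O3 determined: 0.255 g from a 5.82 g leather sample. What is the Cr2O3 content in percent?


Cr2O3% = 0.255 / 5.82 x 100
Cr2O3% = 4.38%


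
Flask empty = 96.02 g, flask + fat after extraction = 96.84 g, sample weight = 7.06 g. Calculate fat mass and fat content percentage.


Fat mass = 96.84 - 96.02 = 0.82 g
Fat% = 0.82 / 7.06 x 100 = 11.6%


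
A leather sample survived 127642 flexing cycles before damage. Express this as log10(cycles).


5.11

log10(127642) = 5.11


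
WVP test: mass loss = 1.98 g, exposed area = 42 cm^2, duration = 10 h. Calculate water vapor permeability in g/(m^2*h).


47.14 g/(m^2*h)


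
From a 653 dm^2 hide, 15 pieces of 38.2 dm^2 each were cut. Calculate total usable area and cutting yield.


Usable area = 573.0 dm^2
Yield = 87.7%

Total usable = 15 x 38.2 = 573.0 dm^2
Yield = 573.0 / 653 x 100 = 87.7%


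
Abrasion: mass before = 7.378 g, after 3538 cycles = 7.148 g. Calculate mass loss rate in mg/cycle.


0.065 mg/cycle


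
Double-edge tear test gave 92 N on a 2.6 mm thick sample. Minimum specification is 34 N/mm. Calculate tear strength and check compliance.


Tear strength = 92 / 2.6 = 35.4 N/mm
Required minimum = 34 N/mm
Compliant: Yes


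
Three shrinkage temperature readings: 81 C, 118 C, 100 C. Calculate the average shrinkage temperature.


Average = (81 + 118 + 100) / 3
Average = 299 / 3 = 99.7 C
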